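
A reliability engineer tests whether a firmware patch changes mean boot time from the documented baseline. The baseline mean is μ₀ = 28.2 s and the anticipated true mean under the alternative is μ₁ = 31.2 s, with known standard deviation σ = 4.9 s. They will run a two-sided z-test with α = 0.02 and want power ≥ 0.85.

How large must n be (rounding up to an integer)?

n = 31

Standardized effect: d = |μ₁ − μ₀| / σ = |31.2 − 28.2| / 4.9 = 0.6122
Set Φ(δ − 2.326) = 0.85; then δ − 2.326 = Φ⁻¹(0.85) = 1.036, giving δ = 3.363.
(The Φ(−δ − z_{α/2}) term is vanishingly small for δ > 0 and is dropped in the standard sample-size formula.)
δ = d·√n ⇒ n = (δ/d)² = (3.363 / 0.6122)² = 30.17.
Round up to the next whole unit.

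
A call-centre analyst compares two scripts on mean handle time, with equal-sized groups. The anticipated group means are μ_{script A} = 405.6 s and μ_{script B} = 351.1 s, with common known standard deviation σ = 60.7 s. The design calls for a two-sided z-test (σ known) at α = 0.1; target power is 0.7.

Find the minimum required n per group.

n = 12 per group

Standardized effect: d = |μ_{script A} − μ_{script B}| / σ = |405.6 − 351.1| / 60.7 = 0.8979
Set Φ(δ − 1.645) = 0.7; then δ − 1.645 = Φ⁻¹(0.7) = 0.524, giving δ = 2.169.
(The Φ(−δ − z_{α/2}) term is vanishingly small for δ > 0 and is dropped in the standard sample-size formula.)
δ = d·√(n/2) ⇒ n = 2(δ/d)² = 2 × (2.169 / 0.8979)² = 11.67.
Round up to the next whole unit.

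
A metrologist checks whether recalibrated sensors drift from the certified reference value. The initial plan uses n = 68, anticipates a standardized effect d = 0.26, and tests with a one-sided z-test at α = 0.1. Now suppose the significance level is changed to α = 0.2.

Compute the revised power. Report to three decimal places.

δ = d·√n = 0.26 × √68 = 2.1440 (unchanged). New critical value: z_{0.2} = 0.842.
Revised power = P(Z > 0.842 − δ) = Φ(1.302) = 0.9036.

Power ≈ 0.904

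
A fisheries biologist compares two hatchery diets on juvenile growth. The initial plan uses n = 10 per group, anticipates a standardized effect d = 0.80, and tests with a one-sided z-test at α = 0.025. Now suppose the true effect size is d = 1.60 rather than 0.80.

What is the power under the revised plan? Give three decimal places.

With d = 1.60: δ = d·√(n/2) = 1.60 × √(10/2) = 3.5777. Critical value z_{0.025} = 1.960.
Revised power = P(Z > 1.960 − δ) = Φ(1.618) = 0.9471.

Power ≈ 0.947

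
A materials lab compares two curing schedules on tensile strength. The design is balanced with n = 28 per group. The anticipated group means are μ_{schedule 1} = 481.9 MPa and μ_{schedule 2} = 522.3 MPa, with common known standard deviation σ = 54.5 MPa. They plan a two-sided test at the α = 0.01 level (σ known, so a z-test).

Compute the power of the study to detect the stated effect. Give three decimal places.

Standardized effect: d = |μ_{schedule 1} − μ_{schedule 2}| / σ = |481.9 − 522.3| / 54.5 = 0.7413
Noncentrality parameter: δ = d·√(n/2) = 0.7413 × √(28/2) = 2.7736
Two-sided α = 0.01 → critical value z_{0.005} = 2.576.
Power = Φ(δ − 2.576) + Φ(−δ − 2.576) = Φ(0.198) + Φ(-5.349) = 0.5784 + 0.0000 = 0.5784.

Power ≈ 0.578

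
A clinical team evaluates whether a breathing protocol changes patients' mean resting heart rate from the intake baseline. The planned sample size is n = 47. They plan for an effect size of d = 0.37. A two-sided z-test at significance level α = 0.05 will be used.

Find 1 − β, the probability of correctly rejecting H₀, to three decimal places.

Noncentrality parameter: λ = d·√n = 0.37 × √47 = 2.5366
Two-sided α = 0.05 → critical value z_{0.025} = 1.960.
Power = Φ(λ − 1.960) + Φ(−λ − 1.960) = Φ(0.577) + Φ(-4.497) = 0.7179 + 0.0000 = 0.7179.

Power ≈ 0.718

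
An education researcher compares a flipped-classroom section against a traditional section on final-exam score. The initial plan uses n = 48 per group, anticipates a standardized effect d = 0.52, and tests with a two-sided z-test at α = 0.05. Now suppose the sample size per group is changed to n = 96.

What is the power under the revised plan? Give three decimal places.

Power ≈ 0.950

With n = 96 per group: δ = d·√(n/2) = 0.52 × √(96/2) = 3.6027. Critical value z_{0.025} = 1.960.
Revised power = Φ(δ − 1.960) + Φ(−δ − 1.960) = Φ(1.643) + Φ(-5.563) = 0.9498 + 0.0000 = 0.9498.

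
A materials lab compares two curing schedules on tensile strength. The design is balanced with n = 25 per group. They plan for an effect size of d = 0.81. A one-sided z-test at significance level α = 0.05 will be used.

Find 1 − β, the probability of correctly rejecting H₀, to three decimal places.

Power ≈ 0.889

Noncentrality parameter: λ = d·√(n/2) = 0.81 × √(25/2) = 2.8638
One-sided α = 0.05 → critical value z_{0.05} = 1.645.
Power = P(Z > 1.645 − λ) = Φ(1.219) = 0.8886.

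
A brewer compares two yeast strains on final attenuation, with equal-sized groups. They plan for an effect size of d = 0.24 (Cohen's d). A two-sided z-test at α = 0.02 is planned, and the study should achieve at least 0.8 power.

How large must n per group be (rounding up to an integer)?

For power 0.8 need Φ(δ − z_{0.01}) = 0.8, so δ = z_{0.01} + z_{0.20} = 2.326 + 0.842 = 3.168.
(For δ > 0 the lower-tail rejection region contributes negligibly to power, so the one-term inversion is standard.)
δ = d·√(n/2) ⇒ n = 2(δ/d)² = 2 × (3.168 / 0.24)² = 348.47.
Round up to the next whole unit.

n = 349 per group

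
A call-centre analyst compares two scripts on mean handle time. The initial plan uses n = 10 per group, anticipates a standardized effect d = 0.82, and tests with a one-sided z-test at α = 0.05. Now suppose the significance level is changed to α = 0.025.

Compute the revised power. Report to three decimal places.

δ = d·√(n/2) = 0.82 × √(10/2) = 1.8336 (unchanged). New critical value: z_{0.025} = 1.960.
Revised power = Φ(δ − 1.960) = Φ(-0.126) = 0.4497.

Power ≈ 0.450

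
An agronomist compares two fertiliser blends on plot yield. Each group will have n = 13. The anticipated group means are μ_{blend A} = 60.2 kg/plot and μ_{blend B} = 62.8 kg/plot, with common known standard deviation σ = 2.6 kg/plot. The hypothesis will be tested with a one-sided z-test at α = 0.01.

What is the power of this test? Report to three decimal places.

Standardized effect: d = |μ_{blend A} − μ_{blend B}| / σ = |60.2 − 62.8| / 2.6 = 1.0000
Noncentrality parameter: δ = d·√(n/2) = 1.0000 × √(13/2) = 2.5495
One-sided α = 0.01 → critical value z_{0.01} = 2.326.
Power = P(Z > 2.326 − δ) = Φ(0.223) = 0.5883.

Power ≈ 0.588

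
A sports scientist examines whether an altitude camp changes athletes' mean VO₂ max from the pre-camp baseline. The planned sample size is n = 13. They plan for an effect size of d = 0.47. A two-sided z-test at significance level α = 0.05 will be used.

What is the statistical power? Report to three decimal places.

Noncentrality parameter: δ = d·√n = 0.47 × √13 = 1.6946
Two-sided α = 0.05 → critical value z_{0.025} = 1.960.
Power = Φ(δ − 1.960) + Φ(−δ − 1.960) = Φ(-0.265) + Φ(-3.655) = 0.3954 + 0.0001 = 0.3955.

Power ≈ 0.395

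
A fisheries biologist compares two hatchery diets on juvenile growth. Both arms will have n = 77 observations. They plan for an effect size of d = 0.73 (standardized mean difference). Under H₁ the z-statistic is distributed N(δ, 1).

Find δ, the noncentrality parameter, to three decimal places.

δ = d·√(n/2) = 0.73 × √(77/2) = 4.5295

δ ≈ 4.530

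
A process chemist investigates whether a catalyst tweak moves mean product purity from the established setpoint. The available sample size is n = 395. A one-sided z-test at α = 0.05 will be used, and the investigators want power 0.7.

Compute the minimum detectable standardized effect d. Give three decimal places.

Need Φ(δ − 1.645) = 0.7, so δ = 1.645 + 0.524 = 2.169.
δ = d·√n ⇒ d = δ/√n = 2.169/√395 = 0.1091.

d ≈ 0.109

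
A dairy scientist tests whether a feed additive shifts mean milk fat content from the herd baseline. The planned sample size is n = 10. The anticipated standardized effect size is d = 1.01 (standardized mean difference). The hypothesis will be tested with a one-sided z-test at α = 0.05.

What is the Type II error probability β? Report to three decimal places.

β ≈ 0.061

Noncentrality parameter: δ = d·√n = 1.01 × √10 = 3.1939
Critical value for a one-sided test at α = 0.05: z_α = 1.645.
Power = Φ(δ − 1.645) = Φ(1.549) = 0.9393.
Type II error: β = 1 − power = 1 − 0.9393 = 0.0607.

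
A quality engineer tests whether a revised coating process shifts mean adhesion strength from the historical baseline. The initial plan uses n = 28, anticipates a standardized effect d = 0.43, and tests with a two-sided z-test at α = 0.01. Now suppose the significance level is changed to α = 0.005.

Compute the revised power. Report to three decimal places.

Power ≈ 0.297

δ = d·√n = 0.43 × √28 = 2.2753 (unchanged). New critical value: z_{0.0025} = 2.807.
Revised power = Φ(δ − 2.807) + Φ(−δ − 2.807) = Φ(-0.532) + Φ(-5.082) = 0.2975 + 0.0000 = 0.2975.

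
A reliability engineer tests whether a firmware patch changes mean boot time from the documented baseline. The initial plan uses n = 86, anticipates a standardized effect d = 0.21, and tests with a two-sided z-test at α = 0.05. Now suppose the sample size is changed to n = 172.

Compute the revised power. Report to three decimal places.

With n = 172: δ = d·√n = 0.21 × √172 = 2.7541. Critical value z_{0.025} = 1.960.
Revised power = Φ(δ − 1.960) + Φ(−δ − 1.960) = Φ(0.794) + Φ(-4.714) = 0.7864 + 0.0000 = 0.7865.

Power ≈ 0.786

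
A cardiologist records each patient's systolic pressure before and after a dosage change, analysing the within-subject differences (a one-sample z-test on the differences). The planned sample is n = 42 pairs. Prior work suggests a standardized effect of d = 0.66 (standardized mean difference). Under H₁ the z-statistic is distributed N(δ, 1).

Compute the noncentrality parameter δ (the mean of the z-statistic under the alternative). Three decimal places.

δ ≈ 4.277

The noncentrality parameter scales effect size by the design's sample-size factor: δ = d·√n = 0.66 × √42 = 4.2773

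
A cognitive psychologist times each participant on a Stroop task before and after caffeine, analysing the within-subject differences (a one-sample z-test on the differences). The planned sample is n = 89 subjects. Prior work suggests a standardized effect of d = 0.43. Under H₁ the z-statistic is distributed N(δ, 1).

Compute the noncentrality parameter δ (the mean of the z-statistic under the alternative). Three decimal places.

The noncentrality parameter scales effect size by the design's sample-size factor: δ = d·√n = 0.43 × √89 = 4.0566

δ ≈ 4.057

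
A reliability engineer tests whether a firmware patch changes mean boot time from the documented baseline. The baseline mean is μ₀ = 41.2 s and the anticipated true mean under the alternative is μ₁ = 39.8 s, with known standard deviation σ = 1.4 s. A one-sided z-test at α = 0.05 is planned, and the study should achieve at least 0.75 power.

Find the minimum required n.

n = 6

Standardized effect: d = |μ₁ − μ₀| / σ = |39.8 − 41.2| / 1.4 = 1.0000
For power 0.75 need Φ(δ − z_{0.05}) = 0.75, so δ = z_{0.05} + z_{0.25} = 1.645 + 0.674 = 2.319.
δ = d·√n ⇒ n = (δ/d)² = (2.319 / 1.0000)² = 5.38.
Round up to the next whole unit.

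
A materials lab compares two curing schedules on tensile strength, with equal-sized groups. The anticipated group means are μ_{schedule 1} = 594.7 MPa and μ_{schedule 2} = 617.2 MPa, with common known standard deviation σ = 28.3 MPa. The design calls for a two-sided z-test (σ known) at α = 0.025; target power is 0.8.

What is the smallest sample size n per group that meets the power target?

n = 31 per group

Standardized effect: d = |μ_{schedule 1} − μ_{schedule 2}| / σ = |594.7 − 617.2| / 28.3 = 0.7951
Set Φ(δ − 2.241) = 0.8; then δ − 2.241 = Φ⁻¹(0.8) = 0.842, giving δ = 3.083.
(For δ > 0 the lower-tail rejection region contributes negligibly to power, so the one-term inversion is standard.)
δ = d·√(n/2) ⇒ n = 2(δ/d)² = 2 × (3.083 / 0.7951)² = 30.07.
Round up to the next whole unit.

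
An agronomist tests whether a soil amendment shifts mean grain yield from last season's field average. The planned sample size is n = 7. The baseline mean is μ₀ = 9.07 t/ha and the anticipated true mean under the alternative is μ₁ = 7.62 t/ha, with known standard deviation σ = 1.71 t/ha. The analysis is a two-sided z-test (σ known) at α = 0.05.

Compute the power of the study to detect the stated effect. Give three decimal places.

Power ≈ 0.612

Standardized effect: d = |μ₁ − μ₀| / σ = |7.62 − 9.07| / 1.71 = 0.8480
Noncentrality parameter: δ = d·√n = 0.8480 × √7 = 2.2435
Critical value for a two-sided test at α = 0.05: z_{α/2} = 1.960.
Power = Φ(δ − 1.960) + Φ(−δ − 1.960) = Φ(0.284) + Φ(-4.203) = 0.6116 + 0.0000 = 0.6116.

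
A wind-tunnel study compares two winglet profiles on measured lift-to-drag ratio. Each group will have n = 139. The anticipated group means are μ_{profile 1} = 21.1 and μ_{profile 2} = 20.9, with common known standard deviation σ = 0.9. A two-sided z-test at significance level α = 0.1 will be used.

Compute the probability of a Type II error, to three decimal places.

β ≈ 0.417

Standardized effect: d = |μ_{profile 1} − μ_{profile 2}| / σ = |21.1 − 20.9| / 0.9 = 0.2222
Noncentrality parameter: δ = d·√(n/2) = 0.2222 × √(139/2) = 1.8526
Critical value for a two-sided test at α = 0.1: z_{α/2} = 1.645.
Power = Φ(δ − 1.645) + Φ(−δ − 1.645) = Φ(0.208) + Φ(-3.497) = 0.5823 + 0.0002 = 0.5825.
Type II error: β = 1 − power = 1 − 0.5825 = 0.4175.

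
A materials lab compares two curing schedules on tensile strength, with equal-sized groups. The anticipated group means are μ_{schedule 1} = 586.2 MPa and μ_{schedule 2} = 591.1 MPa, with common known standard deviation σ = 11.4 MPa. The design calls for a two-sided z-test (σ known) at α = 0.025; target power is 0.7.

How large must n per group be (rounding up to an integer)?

Standardized effect: d = |μ_{schedule 1} − μ_{schedule 2}| / σ = |586.2 − 591.1| / 11.4 = 0.4298
Set Φ(δ − 2.241) = 0.7; then δ − 2.241 = Φ⁻¹(0.7) = 0.524, giving δ = 2.766.
(For δ > 0 the lower-tail rejection region contributes negligibly to power, so the one-term inversion is standard.)
δ = d·√(n/2) ⇒ n = 2(δ/d)² = 2 × (2.766 / 0.4298)² = 82.81.
Rounding up, n = 83 per group.

n = 83 per group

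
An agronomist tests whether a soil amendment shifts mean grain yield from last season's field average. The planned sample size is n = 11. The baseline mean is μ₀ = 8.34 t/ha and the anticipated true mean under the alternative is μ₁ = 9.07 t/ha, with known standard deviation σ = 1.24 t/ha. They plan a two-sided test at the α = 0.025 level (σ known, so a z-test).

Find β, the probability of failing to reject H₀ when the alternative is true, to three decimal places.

β ≈ 0.614

Standardized effect: d = |μ₁ − μ₀| / σ = |9.07 − 8.34| / 1.24 = 0.5887
Noncentrality parameter: δ = d·√n = 0.5887 × √11 = 1.9525
Two-sided α = 0.025 → critical value z_{0.0125} = 2.241.
Power = Φ(δ − 2.241) + Φ(−δ − 2.241) = Φ(-0.289) + Φ(-4.194) = 0.3863 + 0.0000 = 0.3864.
Type II error: β = 1 − power = 1 − 0.3864 = 0.6136.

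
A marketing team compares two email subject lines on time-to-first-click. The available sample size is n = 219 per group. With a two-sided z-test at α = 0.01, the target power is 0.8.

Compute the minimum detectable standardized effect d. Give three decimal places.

d ≈ 0.327

Need Φ(δ − 2.576) = 0.8, so δ = 2.576 + 0.842 = 3.417.
(Lower-tail contribution to power is negligible for δ > 0.)
δ = d·√(n/2) ⇒ d = δ/√(n/2) = 3.417/√(219/2) = 0.3266.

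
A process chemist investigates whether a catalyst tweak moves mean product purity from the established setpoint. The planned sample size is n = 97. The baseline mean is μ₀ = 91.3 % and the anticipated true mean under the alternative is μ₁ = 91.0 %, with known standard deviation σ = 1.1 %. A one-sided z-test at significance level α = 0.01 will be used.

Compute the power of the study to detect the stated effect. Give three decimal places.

Standardized effect: d = |μ₁ − μ₀| / σ = |91.0 − 91.3| / 1.1 = 0.2727
Noncentrality parameter: δ = d·√n = 0.2727 × √97 = 2.6861
One-sided α = 0.01 → critical value z_{0.01} = 2.326.
Power = Φ(δ − 2.326) = Φ(0.360) = 0.6405.

Power ≈ 0.640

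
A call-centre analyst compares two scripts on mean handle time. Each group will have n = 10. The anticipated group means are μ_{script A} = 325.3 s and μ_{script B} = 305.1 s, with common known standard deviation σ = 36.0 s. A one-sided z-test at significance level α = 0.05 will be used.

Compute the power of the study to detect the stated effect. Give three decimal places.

Standardized effect: d = |μ_{script A} − μ_{script B}| / σ = |325.3 − 305.1| / 36.0 = 0.5611
Noncentrality parameter: δ = d·√(n/2) = 0.5611 × √(10/2) = 1.2547
One-sided α = 0.05 → critical value z_{0.05} = 1.645.
Power = P(Z > 1.645 − δ) = Φ(-0.390) = 0.3482.

Power ≈ 0.348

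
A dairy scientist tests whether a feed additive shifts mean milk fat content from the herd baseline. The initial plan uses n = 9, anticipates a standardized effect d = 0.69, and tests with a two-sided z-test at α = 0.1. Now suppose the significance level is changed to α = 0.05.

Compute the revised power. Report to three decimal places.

δ = d·√n = 0.69 × √9 = 2.0700 (unchanged). New critical value: z_{0.025} = 1.960.
Revised power = Φ(δ − 1.960) + Φ(−δ − 1.960) = Φ(0.110) + Φ(-4.030) = 0.5438 + 0.0000 = 0.5438.

Power ≈ 0.544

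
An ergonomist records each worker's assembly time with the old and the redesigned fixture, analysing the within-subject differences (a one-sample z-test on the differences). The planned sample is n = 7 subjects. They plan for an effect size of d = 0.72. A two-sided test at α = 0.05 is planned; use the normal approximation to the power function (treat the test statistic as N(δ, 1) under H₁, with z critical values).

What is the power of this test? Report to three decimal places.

Noncentrality parameter: λ = d·√n = 0.72 × √7 = 1.9049
Two-sided α = 0.05 → critical value z_{0.025} = 1.960.
Power = Φ(λ − 1.960) + Φ(−λ − 1.960) = Φ(-0.055) + Φ(-3.865) = 0.4781 + 0.0001 = 0.4781.

Power ≈ 0.478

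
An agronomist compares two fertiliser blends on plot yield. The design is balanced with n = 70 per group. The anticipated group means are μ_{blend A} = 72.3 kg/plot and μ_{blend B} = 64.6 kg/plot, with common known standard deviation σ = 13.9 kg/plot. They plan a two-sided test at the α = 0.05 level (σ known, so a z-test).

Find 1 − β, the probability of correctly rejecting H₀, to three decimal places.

Standardized effect: d = |μ_{blend A} − μ_{blend B}| / σ = |72.3 − 64.6| / 13.9 = 0.5540
Noncentrality parameter: δ = d·√(n/2) = 0.5540 × √(70/2) = 3.2773
Critical value for a two-sided test at α = 0.05: z_{α/2} = 1.960.
Power = Φ(δ − 1.960) + Φ(−δ − 1.960) = Φ(1.317) + Φ(-5.237) = 0.9061 + 0.0000 = 0.9061.

Power ≈ 0.906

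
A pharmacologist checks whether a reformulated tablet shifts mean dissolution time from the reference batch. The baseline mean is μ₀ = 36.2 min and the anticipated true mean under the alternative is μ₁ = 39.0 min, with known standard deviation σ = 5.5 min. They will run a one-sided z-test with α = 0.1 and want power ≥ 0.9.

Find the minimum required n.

n = 26

Standardized effect: d = |μ₁ − μ₀| / σ = |39.0 − 36.2| / 5.5 = 0.5091
For power 0.9 need Φ(δ − z_{0.1}) = 0.9, so δ = z_{0.1} + z_{0.10} = 1.282 + 1.282 = 2.563.
δ = d·√n ⇒ n = (δ/d)² = (2.563 / 0.5091)² = 25.35.
Rounding up, n = 26.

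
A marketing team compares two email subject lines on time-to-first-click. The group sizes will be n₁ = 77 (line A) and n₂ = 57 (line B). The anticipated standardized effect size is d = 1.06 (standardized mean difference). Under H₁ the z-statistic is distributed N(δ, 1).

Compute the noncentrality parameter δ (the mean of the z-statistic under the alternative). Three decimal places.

The noncentrality parameter scales effect size by the design's sample-size factor: δ = d / √(1/n₁ + 1/n₂) = 1.06 / √(1/77 + 1/57) = 6.0665

δ ≈ 6.066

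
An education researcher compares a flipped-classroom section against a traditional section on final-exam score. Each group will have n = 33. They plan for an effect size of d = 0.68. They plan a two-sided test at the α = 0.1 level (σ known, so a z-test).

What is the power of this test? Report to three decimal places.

Power ≈ 0.868

Noncentrality parameter: δ = d·√(n/2) = 0.68 × √(33/2) = 2.7622
Critical value for a two-sided test at α = 0.1: z_{α/2} = 1.645.
Power = Φ(δ − 1.645) + Φ(−δ − 1.645) = Φ(1.117) + Φ(-4.407) = 0.8681 + 0.0000 = 0.8681.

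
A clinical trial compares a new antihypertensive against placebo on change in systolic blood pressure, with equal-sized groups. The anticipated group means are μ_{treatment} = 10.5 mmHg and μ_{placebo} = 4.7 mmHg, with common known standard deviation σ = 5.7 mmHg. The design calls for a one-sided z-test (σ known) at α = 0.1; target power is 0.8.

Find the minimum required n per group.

Standardized effect: d = |μ_{treatment} − μ_{placebo}| / σ = |10.5 − 4.7| / 5.7 = 1.0175
For power 0.8 need Φ(δ − z_{0.1}) = 0.8, so δ = z_{0.1} + z_{0.20} = 1.282 + 0.842 = 2.123.
δ = d·√(n/2) ⇒ n = 2(δ/d)² = 2 × (2.123 / 1.0175)² = 8.71.
Round up to the next whole unit.

n = 9 per group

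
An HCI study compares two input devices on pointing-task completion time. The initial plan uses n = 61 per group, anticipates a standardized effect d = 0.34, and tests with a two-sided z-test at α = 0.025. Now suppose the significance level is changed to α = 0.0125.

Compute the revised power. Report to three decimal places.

Power ≈ 0.268

δ = d·√(n/2) = 0.34 × √(61/2) = 1.8777 (unchanged). New critical value: z_{0.0063} = 2.498.
Revised power = Φ(δ − 2.498) + Φ(−δ − 2.498) = Φ(-0.620) + Φ(-4.375) = 0.2676 + 0.0000 = 0.2676.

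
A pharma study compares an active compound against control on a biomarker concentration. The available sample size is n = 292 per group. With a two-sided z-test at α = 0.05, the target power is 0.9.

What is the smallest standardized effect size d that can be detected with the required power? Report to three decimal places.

Need Φ(δ − 1.960) = 0.9, so δ = 1.960 + 1.282 = 3.242.
(The second rejection-region term Φ(−δ − z_{α/2}) is negligible and dropped.)
δ = d·√(n/2) ⇒ d = δ/√(n/2) = 3.242/√(292/2) = 0.2683.

d ≈ 0.268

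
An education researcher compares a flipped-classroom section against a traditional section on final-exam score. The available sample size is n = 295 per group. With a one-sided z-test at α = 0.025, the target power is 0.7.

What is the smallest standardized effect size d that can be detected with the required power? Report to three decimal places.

d ≈ 0.205

Required noncentrality: δ = z_{0.025} + z_{0.30} = 1.960 + 0.524 = 2.484.
δ = d·√(n/2) ⇒ d = δ/√(n/2) = 2.484/√(295/2) = 0.2046.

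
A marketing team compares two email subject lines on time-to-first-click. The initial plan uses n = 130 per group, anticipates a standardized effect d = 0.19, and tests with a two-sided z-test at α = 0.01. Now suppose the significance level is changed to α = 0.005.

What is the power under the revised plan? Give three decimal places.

Power ≈ 0.101

δ = d·√(n/2) = 0.19 × √(130/2) = 1.5318 (unchanged). New critical value: z_{0.0025} = 2.807.
Revised power = Φ(δ − 2.807) + Φ(−δ − 2.807) = Φ(-1.275) + Φ(-4.339) = 0.1011 + 0.0000 = 0.1011.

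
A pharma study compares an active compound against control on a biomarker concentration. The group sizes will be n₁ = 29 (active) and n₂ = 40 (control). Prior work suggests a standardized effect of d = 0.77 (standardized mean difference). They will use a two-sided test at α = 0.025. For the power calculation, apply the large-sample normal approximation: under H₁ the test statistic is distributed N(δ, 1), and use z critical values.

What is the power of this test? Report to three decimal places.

Power ≈ 0.820

Noncentrality parameter: δ = d / √(1/n₁ + 1/n₂) = 0.77 / √(1/29 + 1/40) = 3.1571
Critical value for a two-sided test at α = 0.025: z_{α/2} = 2.241.
Power = Φ(δ − 2.241) + Φ(−δ − 2.241) = Φ(0.916) + Φ(-5.399) = 0.8201 + 0.0000 = 0.8201.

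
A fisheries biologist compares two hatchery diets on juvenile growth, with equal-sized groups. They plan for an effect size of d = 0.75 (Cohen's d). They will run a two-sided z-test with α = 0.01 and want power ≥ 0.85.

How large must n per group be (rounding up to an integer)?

n = 47 per group

Set Φ(δ − 2.576) = 0.85; then δ − 2.576 = Φ⁻¹(0.85) = 1.036, giving δ = 3.612.
(Ignoring the negligible lower-tail rejection probability gives the usual closed-form inversion.)
δ = d·√(n/2) ⇒ n = 2(δ/d)² = 2 × (3.612 / 0.75)² = 46.39.
Round up to the next whole unit.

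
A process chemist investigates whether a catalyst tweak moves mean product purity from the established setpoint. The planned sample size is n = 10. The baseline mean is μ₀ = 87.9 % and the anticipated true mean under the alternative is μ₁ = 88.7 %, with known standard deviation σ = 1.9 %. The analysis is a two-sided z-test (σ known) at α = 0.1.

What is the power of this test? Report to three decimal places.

Standardized effect: d = |μ₁ − μ₀| / σ = |88.7 − 87.9| / 1.9 = 0.4211
Noncentrality parameter: δ = d·√n = 0.4211 × √10 = 1.3315
Critical value for a two-sided test at α = 0.1: z_{α/2} = 1.645.
Power = Φ(δ − 1.645) + Φ(−δ − 1.645) = Φ(-0.313) + Φ(-2.976) = 0.3770 + 0.0015 = 0.3785.

Power ≈ 0.378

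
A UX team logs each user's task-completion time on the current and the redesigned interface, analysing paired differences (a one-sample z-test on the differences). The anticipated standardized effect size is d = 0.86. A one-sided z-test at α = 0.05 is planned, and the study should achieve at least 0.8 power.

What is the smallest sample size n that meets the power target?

Set Φ(δ − 1.645) = 0.8; then δ − 1.645 = Φ⁻¹(0.8) = 0.842, giving δ = 2.486.
δ = d·√n ⇒ n = (δ/d)² = (2.486 / 0.86)² = 8.36.
Rounding up, n = 9.

n = 9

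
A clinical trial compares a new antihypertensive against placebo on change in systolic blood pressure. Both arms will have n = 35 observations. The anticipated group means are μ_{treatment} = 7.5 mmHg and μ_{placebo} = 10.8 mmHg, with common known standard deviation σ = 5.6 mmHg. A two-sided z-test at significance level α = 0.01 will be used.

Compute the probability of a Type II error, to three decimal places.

β ≈ 0.544

Standardized effect: d = |μ_{treatment} − μ_{placebo}| / σ = |7.5 − 10.8| / 5.6 = 0.5893
Noncentrality parameter: δ = d·√(n/2) = 0.5893 × √(35/2) = 2.4652
Two-sided α = 0.01 → critical value z_{0.005} = 2.576.
Power = Φ(δ − 2.576) + Φ(−δ − 2.576) = Φ(-0.111) + Φ(-5.041) = 0.4559 + 0.0000 = 0.4559.
Type II error: β = 1 − power = 1 − 0.4559 = 0.5441.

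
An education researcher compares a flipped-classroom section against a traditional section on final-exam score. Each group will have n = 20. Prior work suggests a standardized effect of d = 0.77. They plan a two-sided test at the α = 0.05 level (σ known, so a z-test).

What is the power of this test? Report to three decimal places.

Noncentrality parameter: δ = d·√(n/2) = 0.77 × √(20/2) = 2.4350
Two-sided α = 0.05 → critical value z_{0.025} = 1.960.
Power = Φ(δ − 1.960) + Φ(−δ − 1.960) = Φ(0.475) + Φ(-4.395) = 0.6826 + 0.0000 = 0.6826.

Power ≈ 0.683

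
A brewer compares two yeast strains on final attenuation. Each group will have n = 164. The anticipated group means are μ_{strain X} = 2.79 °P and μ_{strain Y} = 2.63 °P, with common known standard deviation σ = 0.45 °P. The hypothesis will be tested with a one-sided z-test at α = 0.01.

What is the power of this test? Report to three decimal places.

Standardized effect: d = |μ_{strain X} − μ_{strain Y}| / σ = |2.79 − 2.63| / 0.45 = 0.3556
Noncentrality parameter: δ = d·√(n/2) = 0.3556 × √(164/2) = 3.2197
Critical value for a one-sided test at α = 0.01: z_α = 2.326.
Power = Φ(δ − 2.326) = Φ(0.893) = 0.8142.

Power ≈ 0.814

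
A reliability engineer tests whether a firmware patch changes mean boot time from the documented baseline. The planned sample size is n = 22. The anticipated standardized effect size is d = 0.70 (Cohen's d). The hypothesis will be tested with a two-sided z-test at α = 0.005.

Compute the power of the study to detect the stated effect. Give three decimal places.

Power ≈ 0.683

Noncentrality parameter: δ = d·√n = 0.70 × √22 = 3.2833
Critical value for a two-sided test at α = 0.005: z_{α/2} = 2.807.
Power = Φ(δ − 2.807) + Φ(−δ − 2.807) = Φ(0.476) + Φ(-6.090) = 0.6831 + 0.0000 = 0.6831.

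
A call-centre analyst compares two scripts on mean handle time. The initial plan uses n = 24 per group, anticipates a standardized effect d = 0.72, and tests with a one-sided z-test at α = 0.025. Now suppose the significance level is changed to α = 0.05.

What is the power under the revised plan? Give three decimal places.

Power ≈ 0.802

δ = d·√(n/2) = 0.72 × √(24/2) = 2.4942 (unchanged). New critical value: z_{0.05} = 1.645.
Revised power = Φ(δ − 1.645) = Φ(0.849) = 0.8021.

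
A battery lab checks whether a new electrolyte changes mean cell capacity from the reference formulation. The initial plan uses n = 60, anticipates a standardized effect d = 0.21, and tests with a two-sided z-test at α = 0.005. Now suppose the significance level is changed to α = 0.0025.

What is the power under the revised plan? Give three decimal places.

δ = d·√n = 0.21 × √60 = 1.6267 (unchanged). New critical value: z_{0.0013} = 3.023.
Revised power = Φ(δ − 3.023) + Φ(−δ − 3.023) = Φ(-1.397) + Φ(-4.650) = 0.0813 + 0.0000 = 0.0813.

Power ≈ 0.081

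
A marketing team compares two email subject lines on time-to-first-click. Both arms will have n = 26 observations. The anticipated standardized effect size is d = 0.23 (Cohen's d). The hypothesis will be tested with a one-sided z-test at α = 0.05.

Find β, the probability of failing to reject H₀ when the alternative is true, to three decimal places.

β ≈ 0.793

Noncentrality parameter: δ = d·√(n/2) = 0.23 × √(26/2) = 0.8293
One-sided α = 0.05 → critical value z_{0.05} = 1.645.
Power = P(Z > 1.645 − δ) = Φ(-0.816) = 0.2074.
Type II error: β = 1 − power = 1 − 0.2074 = 0.7926.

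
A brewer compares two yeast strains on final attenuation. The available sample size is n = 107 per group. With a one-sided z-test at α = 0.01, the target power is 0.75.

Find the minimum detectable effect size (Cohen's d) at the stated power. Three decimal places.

d ≈ 0.410

Required noncentrality: δ = z_{0.01} + z_{0.25} = 2.326 + 0.674 = 3.001.
δ = d·√(n/2) ⇒ d = δ/√(n/2) = 3.001/√(107/2) = 0.4103.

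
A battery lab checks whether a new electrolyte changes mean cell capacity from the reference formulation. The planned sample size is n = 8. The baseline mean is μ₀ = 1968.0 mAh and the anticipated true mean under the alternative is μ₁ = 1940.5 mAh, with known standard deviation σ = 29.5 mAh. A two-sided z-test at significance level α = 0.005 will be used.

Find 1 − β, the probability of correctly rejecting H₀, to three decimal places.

Power ≈ 0.432

Standardized effect: d = |μ₁ − μ₀| / σ = |1940.5 − 1968.0| / 29.5 = 0.9322
Noncentrality parameter: δ = d·√n = 0.9322 × √8 = 2.6367
Two-sided α = 0.005 → critical value z_{0.0025} = 2.807.
Power = Φ(δ − 2.807) + Φ(−δ − 2.807) = Φ(-0.170) + Φ(-5.444) = 0.4324 + 0.0000 = 0.4324.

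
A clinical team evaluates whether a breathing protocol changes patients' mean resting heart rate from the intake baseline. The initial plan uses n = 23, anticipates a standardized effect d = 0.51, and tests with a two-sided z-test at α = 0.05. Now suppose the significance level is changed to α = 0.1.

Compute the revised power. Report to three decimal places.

δ = d·√n = 0.51 × √23 = 2.4459 (unchanged). New critical value: z_{0.05} = 1.645.
Revised power = Φ(δ − 1.645) + Φ(−δ − 1.645) = Φ(0.801) + Φ(-4.091) = 0.7884 + 0.0000 = 0.7885.

Power ≈ 0.788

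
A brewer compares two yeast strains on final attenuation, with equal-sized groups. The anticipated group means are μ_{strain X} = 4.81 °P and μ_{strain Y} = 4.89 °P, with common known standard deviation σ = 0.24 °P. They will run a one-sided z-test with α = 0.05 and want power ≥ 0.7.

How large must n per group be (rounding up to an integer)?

Standardized effect: d = |μ_{strain X} − μ_{strain Y}| / σ = |4.81 − 4.89| / 0.24 = 0.3333
Set Φ(δ − 1.645) = 0.7; then δ − 1.645 = Φ⁻¹(0.7) = 0.524, giving δ = 2.169.
δ = d·√(n/2) ⇒ n = 2(δ/d)² = 2 × (2.169 / 0.3333)² = 84.70.
Rounding up, n = 85 per group.

n = 85 per group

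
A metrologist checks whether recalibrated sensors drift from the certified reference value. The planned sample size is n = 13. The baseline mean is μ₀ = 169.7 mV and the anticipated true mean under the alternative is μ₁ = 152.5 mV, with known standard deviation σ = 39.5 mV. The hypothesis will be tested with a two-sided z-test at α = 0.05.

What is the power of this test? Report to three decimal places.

Standardized effect: d = |μ₁ − μ₀| / σ = |152.5 − 169.7| / 39.5 = 0.4354
Noncentrality parameter: δ = d·√n = 0.4354 × √13 = 1.5700
Two-sided α = 0.05 → critical value z_{0.025} = 1.960.
Power = Φ(δ − 1.960) + Φ(−δ − 1.960) = Φ(-0.390) + Φ(-3.530) = 0.3483 + 0.0002 = 0.3485.

Power ≈ 0.348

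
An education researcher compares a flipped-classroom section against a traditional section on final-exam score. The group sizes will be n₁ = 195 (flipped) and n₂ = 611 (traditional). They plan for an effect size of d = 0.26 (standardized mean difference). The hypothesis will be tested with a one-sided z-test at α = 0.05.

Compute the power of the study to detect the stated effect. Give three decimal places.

Noncentrality parameter: δ = d / √(1/n₁ + 1/n₂) = 0.26 / √(1/195 + 1/611) = 3.1611
Critical value for a one-sided test at α = 0.05: z_α = 1.645.
Power = Φ(δ − 1.645) = Φ(1.516) = 0.9353.

Power ≈ 0.935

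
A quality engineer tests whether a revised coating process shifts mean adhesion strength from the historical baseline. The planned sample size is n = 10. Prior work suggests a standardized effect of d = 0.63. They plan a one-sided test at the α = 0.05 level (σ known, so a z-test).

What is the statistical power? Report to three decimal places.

Power ≈ 0.636

Noncentrality parameter: δ = d·√n = 0.63 × √10 = 1.9922
Critical value for a one-sided test at α = 0.05: z_α = 1.645.
Power = Φ(δ − 1.645) = Φ(0.347) = 0.6358.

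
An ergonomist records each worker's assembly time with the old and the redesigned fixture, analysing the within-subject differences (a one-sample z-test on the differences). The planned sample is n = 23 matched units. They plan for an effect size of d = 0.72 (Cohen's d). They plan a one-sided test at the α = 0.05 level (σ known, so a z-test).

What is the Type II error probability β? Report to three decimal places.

β ≈ 0.035

Noncentrality parameter: δ = d·√n = 0.72 × √23 = 3.4530
One-sided α = 0.05 → critical value z_{0.05} = 1.645.
Power = Φ(δ − 1.645) = Φ(1.808) = 0.9647.
Type II error: β = 1 − power = 1 − 0.9647 = 0.0353.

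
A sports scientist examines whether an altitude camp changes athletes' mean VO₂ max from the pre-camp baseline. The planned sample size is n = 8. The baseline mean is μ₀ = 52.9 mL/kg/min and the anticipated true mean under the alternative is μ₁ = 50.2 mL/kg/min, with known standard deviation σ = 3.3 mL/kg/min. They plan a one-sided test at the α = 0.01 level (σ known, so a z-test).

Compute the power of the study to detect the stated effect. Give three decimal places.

Power ≈ 0.495

Standardized effect: d = |μ₁ − μ₀| / σ = |50.2 − 52.9| / 3.3 = 0.8182
Noncentrality parameter: δ = d·√n = 0.8182 × √8 = 2.3142
Critical value for a one-sided test at α = 0.01: z_α = 2.326.
Power = Φ(δ − 2.326) = Φ(-0.012) = 0.4951.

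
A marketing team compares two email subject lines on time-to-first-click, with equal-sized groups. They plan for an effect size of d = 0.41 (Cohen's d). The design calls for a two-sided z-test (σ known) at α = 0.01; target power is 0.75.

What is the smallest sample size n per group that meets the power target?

Set Φ(δ − 2.576) = 0.75; then δ − 2.576 = Φ⁻¹(0.75) = 0.674, giving δ = 3.250.
(Ignoring the negligible lower-tail rejection probability gives the usual closed-form inversion.)
δ = d·√(n/2) ⇒ n = 2(δ/d)² = 2 × (3.250 / 0.41)² = 125.69.
Round up to the next whole unit.

n = 126 per group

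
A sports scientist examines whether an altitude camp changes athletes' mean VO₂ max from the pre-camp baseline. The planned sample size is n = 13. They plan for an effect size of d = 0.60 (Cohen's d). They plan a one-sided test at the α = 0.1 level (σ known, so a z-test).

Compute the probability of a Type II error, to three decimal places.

Noncentrality parameter: δ = d·√n = 0.60 × √13 = 2.1633
Critical value for a one-sided test at α = 0.1: z_α = 1.282.
Power = Φ(δ − 1.282) = Φ(0.882) = 0.8111.
Type II error: β = 1 − power = 1 − 0.8111 = 0.1889.

β ≈ 0.189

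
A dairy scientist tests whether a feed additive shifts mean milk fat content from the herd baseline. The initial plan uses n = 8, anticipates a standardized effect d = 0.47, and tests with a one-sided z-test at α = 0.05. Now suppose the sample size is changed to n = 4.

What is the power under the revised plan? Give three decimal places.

With n = 4: δ = d·√n = 0.47 × √4 = 0.9400. Critical value z_{0.05} = 1.645.
Revised power = P(Z > 1.645 − δ) = Φ(-0.705) = 0.2405.

Power ≈ 0.240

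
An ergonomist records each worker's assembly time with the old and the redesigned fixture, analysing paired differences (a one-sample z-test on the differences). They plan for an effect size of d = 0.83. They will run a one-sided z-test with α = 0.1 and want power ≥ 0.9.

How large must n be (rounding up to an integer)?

n = 10

Set Φ(δ − 1.282) = 0.9; then δ − 1.282 = Φ⁻¹(0.9) = 1.282, giving δ = 2.563.
δ = d·√n ⇒ n = (δ/d)² = (2.563 / 0.83)² = 9.54.
Rounding up, n = 10.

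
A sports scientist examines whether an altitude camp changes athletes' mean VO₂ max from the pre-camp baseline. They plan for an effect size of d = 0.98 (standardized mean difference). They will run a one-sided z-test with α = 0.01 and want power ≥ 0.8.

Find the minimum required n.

For power 0.8 need Φ(δ − z_{0.01}) = 0.8, so δ = z_{0.01} + z_{0.20} = 2.326 + 0.842 = 3.168.
δ = d·√n ⇒ n = (δ/d)² = (3.168 / 0.98)² = 10.45.
Rounding up, n = 11.

n = 11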